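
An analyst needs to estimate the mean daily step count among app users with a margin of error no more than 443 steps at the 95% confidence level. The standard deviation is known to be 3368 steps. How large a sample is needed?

223

For a mean, the margin of error is E = z·σ/√n, so n = (zσ/E)².
At 95% confidence, z = 1.960.
n = (1.960 × 3368 / 443)² = 222.05
Round up: n = 223.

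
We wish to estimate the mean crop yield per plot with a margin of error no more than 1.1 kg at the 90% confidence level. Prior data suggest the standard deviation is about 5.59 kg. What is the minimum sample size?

For a mean, the margin of error is E = z·σ/√n, so n = (zσ/E)².
At 90% confidence, z = 1.645.
n = (1.645 × 5.59 / 1.1)² = 69.88
Round up: n = 70.

70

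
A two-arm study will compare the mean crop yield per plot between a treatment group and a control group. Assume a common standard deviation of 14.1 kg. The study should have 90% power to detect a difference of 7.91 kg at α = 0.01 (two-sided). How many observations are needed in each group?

95 per group

For two equal groups, n per group = 2·((z_{α/2} + z_β)·σ/δ)².
z_{α/2} = 2.576; z_β = 1.282 (power 90%).
n = 2 × (3.858 × 14.1 / 7.91)² = 2 × 47.29 = 94.58
Round up: n = 95 per group.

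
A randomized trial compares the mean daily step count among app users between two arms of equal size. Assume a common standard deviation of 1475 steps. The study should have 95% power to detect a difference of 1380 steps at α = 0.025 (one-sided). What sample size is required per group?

For two equal groups, n per group = 2·((z_α + z_β)·σ/δ)².
z_α = 1.960; z_β = 1.645 (power 95%).
n = 2 × (3.605 × 1475 / 1380)² = 2 × 14.85 = 29.70
Round up: n = 30 per group.

30 per group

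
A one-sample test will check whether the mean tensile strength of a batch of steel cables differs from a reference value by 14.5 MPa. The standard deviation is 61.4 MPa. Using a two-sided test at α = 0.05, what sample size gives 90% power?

For a one-sample z-test, n = ((z_{α/2} + z_β)·σ/δ)².
z_{α/2} = 1.960 (two-sided α = 0.05); z_β = 1.282 (power 90% → β = 0.1).
n = (3.242 × 61.4 / 14.5)² = 188.46
Round up: n = 189.

189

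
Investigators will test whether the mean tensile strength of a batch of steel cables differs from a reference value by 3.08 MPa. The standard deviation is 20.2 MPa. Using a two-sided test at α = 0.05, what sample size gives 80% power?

For a one-sample z-test, n = ((z_{α/2} + z_β)·σ/δ)².
z_{α/2} = 1.960 (two-sided α = 0.05); z_β = 0.842 (power 80% → β = 0.2).
n = (2.802 × 20.2 / 3.08)² = 337.71
Round up: n = 338.

n = 338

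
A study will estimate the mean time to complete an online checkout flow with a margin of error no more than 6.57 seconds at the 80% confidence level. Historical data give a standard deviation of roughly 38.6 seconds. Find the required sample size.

57

For a mean, the margin of error is E = z·σ/√n, so n = (zσ/E)².
At 80% confidence, z = 1.282.
n = (1.282 × 38.6 / 6.57)² = 56.73
Round up: n = 57.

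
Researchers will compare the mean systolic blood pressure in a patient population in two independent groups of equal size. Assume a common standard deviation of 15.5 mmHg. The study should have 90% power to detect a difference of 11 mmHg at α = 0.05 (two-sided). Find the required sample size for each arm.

For two equal groups, n per group = 2·((z_{α/2} + z_β)·σ/δ)².
z_{α/2} = 1.960; z_β = 1.282 (power 90%).
n = 2 × (3.242 × 15.5 / 11)² = 2 × 20.87 = 41.74
Round up: n = 42 per group.

42 per group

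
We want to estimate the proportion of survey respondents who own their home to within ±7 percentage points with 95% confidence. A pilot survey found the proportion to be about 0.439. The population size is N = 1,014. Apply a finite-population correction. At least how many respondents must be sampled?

For a proportion with margin E = 0.07 at 95% confidence, z = 1.960.
n = p̂(1−p̂)(z/E)² = 0.439 × 0.561 × (1.960/0.07)² = 193.08 — call this n₀.
Finite-population correction with N = 1,014: n = n₀ / (1 + (n₀−1)/N) = 193.08 / 1.189 = 162.39
Round up: n = 163.

163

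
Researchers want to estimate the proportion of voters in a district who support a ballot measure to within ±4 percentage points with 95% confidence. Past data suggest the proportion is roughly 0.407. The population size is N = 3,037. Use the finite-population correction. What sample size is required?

For a proportion with margin E = 0.04 at 95% confidence, z = 1.960.
n = p̂(1−p̂)(z/E)² = 0.407 × 0.593 × (1.960/0.04)² = 579.48 — call this n₀.
Finite-population correction with N = 3,037: n = n₀ / (1 + (n₀−1)/N) = 579.48 / 1.19 = 486.96
Round up: n = 487.

n = 487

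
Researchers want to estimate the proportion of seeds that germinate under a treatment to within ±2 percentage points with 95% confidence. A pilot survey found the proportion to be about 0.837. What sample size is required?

For a proportion with margin E = 0.02 at 95% confidence, z = 1.960.
n = p̂(1−p̂)(z/E)² = 0.837 × 0.163 × (1.960/0.02)² = 1310.28
Round up: n = 1311.

n = 1311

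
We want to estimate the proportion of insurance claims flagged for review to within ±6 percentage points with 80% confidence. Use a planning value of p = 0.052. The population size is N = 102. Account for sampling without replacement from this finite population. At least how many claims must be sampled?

19

For a proportion with margin E = 0.06 at 80% confidence, z = 1.282.
n = p̂(1−p̂)(z/E)² = 0.052 × 0.948 × (1.282/0.06)² = 22.51 — call this n₀.
Finite-population correction with N = 102: n = n₀ / (1 + (n₀−1)/N) = 22.51 / 1.211 = 18.59
Round up: n = 19.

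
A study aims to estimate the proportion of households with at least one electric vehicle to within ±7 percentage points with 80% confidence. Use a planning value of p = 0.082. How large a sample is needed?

For a proportion with margin E = 0.07 at 80% confidence, z = 1.282.
n = p̂(1−p̂)(z/E)² = 0.082 × 0.918 × (1.282/0.07)² = 25.25
Round up: n = 26.

26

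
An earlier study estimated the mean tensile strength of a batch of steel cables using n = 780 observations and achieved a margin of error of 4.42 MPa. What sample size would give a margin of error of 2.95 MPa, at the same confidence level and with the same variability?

1752

Margin of error scales as 1/√n, so n₂ = n₁·(E₁/E₂)².
n₂ = 780 × (4.42/2.95)² = 780 × 2.245 = 1751.10
Round up: n₂ = 1752.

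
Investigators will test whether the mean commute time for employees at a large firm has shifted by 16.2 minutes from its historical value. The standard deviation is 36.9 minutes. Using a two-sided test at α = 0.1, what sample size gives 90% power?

For a one-sample z-test, n = ((z_{α/2} + z_β)·σ/δ)².
z_{α/2} = 1.645 (two-sided α = 0.1); z_β = 1.282 (power 90% → β = 0.1).
n = (2.927 × 36.9 / 16.2)² = 44.45
Round up: n = 45.

45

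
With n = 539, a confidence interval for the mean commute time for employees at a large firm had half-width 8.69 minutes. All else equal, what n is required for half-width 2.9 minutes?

4840

Margin of error scales as 1/√n, so n₂ = n₁·(E₁/E₂)².
n₂ = 539 × (8.69/2.9)² = 539 × 8.979 = 4839.68
Round up: n₂ = 4840.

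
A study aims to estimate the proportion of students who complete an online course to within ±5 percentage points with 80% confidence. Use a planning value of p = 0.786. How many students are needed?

111

For a proportion with margin E = 0.05 at 80% confidence, z = 1.282.
n = p̂(1−p̂)(z/E)² = 0.786 × 0.214 × (1.282/0.05)² = 110.58
Round up: n = 111.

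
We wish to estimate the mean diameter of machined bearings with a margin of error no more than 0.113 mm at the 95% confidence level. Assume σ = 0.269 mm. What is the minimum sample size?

For a mean, the margin of error is E = z·σ/√n, so n = (zσ/E)².
At 95% confidence, z = 1.960.
n = (1.960 × 0.269 / 0.113)² = 21.77
Round up: n = 22.

22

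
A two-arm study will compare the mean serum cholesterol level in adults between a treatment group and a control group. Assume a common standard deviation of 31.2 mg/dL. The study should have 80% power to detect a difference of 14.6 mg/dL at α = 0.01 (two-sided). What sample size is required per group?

107 per group

For two equal groups, n per group = 2·((z_{α/2} + z_β)·σ/δ)².
z_{α/2} = 2.576; z_β = 0.842 (power 80%).
n = 2 × (3.418 × 31.2 / 14.6)² = 2 × 53.35 = 106.70
Round up: n = 107 per group.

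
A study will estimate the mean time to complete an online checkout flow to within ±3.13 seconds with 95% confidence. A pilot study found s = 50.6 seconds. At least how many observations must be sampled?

1004

For a mean, the margin of error is E = z·σ/√n, so n = (zσ/E)².
At 95% confidence, z = 1.960.
n = (1.960 × 50.6 / 3.13)² = 1003.98
Round up: n = 1004.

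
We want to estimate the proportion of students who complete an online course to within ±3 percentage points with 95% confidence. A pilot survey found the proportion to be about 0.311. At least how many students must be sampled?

For a proportion with margin E = 0.03 at 95% confidence, z = 1.960.
n = p̂(1−p̂)(z/E)² = 0.311 × 0.689 × (1.960/0.03)² = 914.64
Round up: n = 915.

n = 915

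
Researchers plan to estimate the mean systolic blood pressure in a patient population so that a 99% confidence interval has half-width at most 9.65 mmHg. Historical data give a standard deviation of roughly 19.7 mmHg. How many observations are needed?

28

For a mean, the margin of error is E = z·σ/√n, so n = (zσ/E)².
At 99% confidence, z = 2.576.
n = (2.576 × 19.7 / 9.65)² = 27.65
Round up: n = 28.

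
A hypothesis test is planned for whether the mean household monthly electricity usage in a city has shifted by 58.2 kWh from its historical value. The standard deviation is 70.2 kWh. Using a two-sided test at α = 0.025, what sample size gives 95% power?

For a one-sample z-test, n = ((z_{α/2} + z_β)·σ/δ)².
z_{α/2} = 2.241 (two-sided α = 0.025); z_β = 1.645 (power 95% → β = 0.05).
n = (3.886 × 70.2 / 58.2)² = 21.97
Round up: n = 22.

22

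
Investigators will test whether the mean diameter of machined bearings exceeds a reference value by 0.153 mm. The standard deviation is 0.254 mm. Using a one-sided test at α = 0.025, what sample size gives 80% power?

22

For a one-sample z-test, n = ((z_α + z_β)·σ/δ)².
z_α = 1.960 (one-sided α = 0.025); z_β = 0.842 (power 80% → β = 0.2).
n = (2.802 × 0.254 / 0.153)² = 21.64
Round up: n = 22.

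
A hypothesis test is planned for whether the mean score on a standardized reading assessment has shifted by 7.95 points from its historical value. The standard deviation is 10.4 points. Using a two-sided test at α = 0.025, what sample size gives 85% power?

For a one-sample z-test, n = ((z_{α/2} + z_β)·σ/δ)².
z_{α/2} = 2.241 (two-sided α = 0.025); z_β = 1.036 (power 85% → β = 0.15).
n = (3.277 × 10.4 / 7.95)² = 18.38
Round up: n = 19.

19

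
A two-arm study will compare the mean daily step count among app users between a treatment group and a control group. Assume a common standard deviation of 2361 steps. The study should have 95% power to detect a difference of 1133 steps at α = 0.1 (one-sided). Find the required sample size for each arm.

For two equal groups, n per group = 2·((z_α + z_β)·σ/δ)².
z_α = 1.282; z_β = 1.645 (power 95%).
n = 2 × (2.927 × 2361 / 1133)² = 2 × 37.20 = 74.40
Round up: n = 75 per group.

75 per group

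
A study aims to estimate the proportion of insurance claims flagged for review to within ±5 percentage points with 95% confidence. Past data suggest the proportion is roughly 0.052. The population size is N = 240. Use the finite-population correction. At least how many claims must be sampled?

For a proportion with margin E = 0.05 at 95% confidence, z = 1.960.
n = p̂(1−p̂)(z/E)² = 0.052 × 0.948 × (1.960/0.05)² = 75.75 — call this n₀.
Finite-population correction with N = 240: n = n₀ / (1 + (n₀−1)/N) = 75.75 / 1.311 = 57.78
Round up: n = 58.

58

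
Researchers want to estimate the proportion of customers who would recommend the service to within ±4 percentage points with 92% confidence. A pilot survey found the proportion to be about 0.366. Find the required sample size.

445

For a proportion with margin E = 0.04 at 92% confidence, z = 1.751.
n = p̂(1−p̂)(z/E)² = 0.366 × 0.634 × (1.751/0.04)² = 444.65
Round up: n = 445.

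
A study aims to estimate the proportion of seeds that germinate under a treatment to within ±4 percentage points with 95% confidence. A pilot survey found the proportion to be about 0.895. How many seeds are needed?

n = 226

For a proportion with margin E = 0.04 at 95% confidence, z = 1.960.
n = p̂(1−p̂)(z/E)² = 0.895 × 0.105 × (1.960/0.04)² = 225.63
Round up: n = 226.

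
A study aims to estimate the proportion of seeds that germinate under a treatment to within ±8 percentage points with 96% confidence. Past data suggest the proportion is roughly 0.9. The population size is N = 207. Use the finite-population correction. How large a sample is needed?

47

For a proportion with margin E = 0.08 at 96% confidence, z = 2.054.
n = p̂(1−p̂)(z/E)² = 0.9 × 0.1 × (2.054/0.08)² = 59.33 — call this n₀.
Finite-population correction with N = 207: n = n₀ / (1 + (n₀−1)/N) = 59.33 / 1.282 = 46.28
Round up: n = 47.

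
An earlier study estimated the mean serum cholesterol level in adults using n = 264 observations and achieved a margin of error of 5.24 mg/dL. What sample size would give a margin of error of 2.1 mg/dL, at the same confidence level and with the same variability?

1644

Margin of error scales as 1/√n, so n₂ = n₁·(E₁/E₂)².
n₂ = 264 × (5.24/2.1)² = 264 × 6.226 = 1643.66
Round up: n₂ = 1644.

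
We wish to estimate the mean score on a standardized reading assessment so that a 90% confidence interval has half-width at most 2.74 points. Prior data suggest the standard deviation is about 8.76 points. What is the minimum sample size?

For a mean, the margin of error is E = z·σ/√n, so n = (zσ/E)².
At 90% confidence, z = 1.645.
n = (1.645 × 8.76 / 2.74)² = 27.66
Round up: n = 28.

28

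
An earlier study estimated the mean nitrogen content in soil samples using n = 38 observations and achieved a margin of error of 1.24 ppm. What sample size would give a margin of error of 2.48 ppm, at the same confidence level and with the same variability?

Margin of error scales as 1/√n, so n₂ = n₁·(E₁/E₂)².
n₂ = 38 × (1.24/2.48)² = 38 × 0.25 = 9.50
Round up: n₂ = 10.

10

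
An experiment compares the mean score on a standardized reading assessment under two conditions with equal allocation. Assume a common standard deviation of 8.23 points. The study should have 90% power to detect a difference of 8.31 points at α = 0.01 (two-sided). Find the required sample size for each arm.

30 per group

For two equal groups, n per group = 2·((z_{α/2} + z_β)·σ/δ)².
z_{α/2} = 2.576; z_β = 1.282 (power 90%).
n = 2 × (3.858 × 8.23 / 8.31)² = 2 × 14.60 = 29.20
Round up: n = 30 per group.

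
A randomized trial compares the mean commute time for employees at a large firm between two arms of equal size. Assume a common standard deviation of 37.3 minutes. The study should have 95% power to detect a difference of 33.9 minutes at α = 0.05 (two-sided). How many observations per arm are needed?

32 per group

For two equal groups, n per group = 2·((z_{α/2} + z_β)·σ/δ)².
z_{α/2} = 1.960; z_β = 1.645 (power 95%).
n = 2 × (3.605 × 37.3 / 33.9)² = 2 × 15.73 = 31.46
Round up: n = 32 per group.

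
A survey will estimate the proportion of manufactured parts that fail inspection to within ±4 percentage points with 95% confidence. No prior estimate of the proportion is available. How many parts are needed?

601

For a proportion with margin E = 0.04 at 95% confidence, z = 1.960.
With no prior estimate, use p = 0.5, which maximizes p(1−p) at 0.25.
n = 0.25 × (z/E)² = 0.25 × (1.960/0.04)² = 600.25
Round up: n = 601.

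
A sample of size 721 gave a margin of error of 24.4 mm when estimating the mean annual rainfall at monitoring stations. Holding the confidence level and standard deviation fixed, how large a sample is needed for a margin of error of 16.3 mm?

Margin of error scales as 1/√n, so n₂ = n₁·(E₁/E₂)².
n₂ = 721 × (24.4/16.3)² = 721 × 2.241 = 1615.76
Round up: n₂ = 1616.

1616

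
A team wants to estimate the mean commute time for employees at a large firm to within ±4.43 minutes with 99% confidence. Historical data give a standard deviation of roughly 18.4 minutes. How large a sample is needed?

n = 115

For a mean, the margin of error is E = z·σ/√n, so n = (zσ/E)².
At 99% confidence, z = 2.576.
n = (2.576 × 18.4 / 4.43)² = 114.48
Round up: n = 115.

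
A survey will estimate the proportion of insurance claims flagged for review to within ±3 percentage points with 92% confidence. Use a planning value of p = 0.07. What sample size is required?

For a proportion with margin E = 0.03 at 92% confidence, z = 1.751.
n = p̂(1−p̂)(z/E)² = 0.07 × 0.93 × (1.751/0.03)² = 221.77
Round up: n = 222.

222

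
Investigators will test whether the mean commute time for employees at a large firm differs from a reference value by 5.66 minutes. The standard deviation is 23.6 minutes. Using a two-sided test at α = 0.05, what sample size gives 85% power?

For a one-sample z-test, n = ((z_{α/2} + z_β)·σ/δ)².
z_{α/2} = 1.960 (two-sided α = 0.05); z_β = 1.036 (power 85% → β = 0.15).
n = (2.996 × 23.6 / 5.66)² = 156.05
Round up: n = 157.

157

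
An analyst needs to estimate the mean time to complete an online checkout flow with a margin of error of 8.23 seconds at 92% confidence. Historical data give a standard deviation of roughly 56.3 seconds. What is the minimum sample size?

144

For a mean, the margin of error is E = z·σ/√n, so n = (zσ/E)².
At 92% confidence, z = 1.751.
n = (1.751 × 56.3 / 8.23)² = 143.48
Round up: n = 144.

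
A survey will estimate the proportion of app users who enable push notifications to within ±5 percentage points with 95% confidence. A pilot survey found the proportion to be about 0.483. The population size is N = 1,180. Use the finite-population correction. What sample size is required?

For a proportion with margin E = 0.05 at 95% confidence, z = 1.960.
n = p̂(1−p̂)(z/E)² = 0.483 × 0.517 × (1.960/0.05)² = 383.72 — call this n₀.
Finite-population correction with N = 1,180: n = n₀ / (1 + (n₀−1)/N) = 383.72 / 1.324 = 289.82
Round up: n = 290.

290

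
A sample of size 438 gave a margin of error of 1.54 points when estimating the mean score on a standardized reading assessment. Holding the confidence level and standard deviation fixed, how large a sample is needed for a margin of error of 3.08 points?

110

Margin of error scales as 1/√n, so n₂ = n₁·(E₁/E₂)².
n₂ = 438 × (1.54/3.08)² = 438 × 0.25 = 109.50
Round up: n₂ = 110.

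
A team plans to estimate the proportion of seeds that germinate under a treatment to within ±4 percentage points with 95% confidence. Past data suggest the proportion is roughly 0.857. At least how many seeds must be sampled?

n = 295

For a proportion with margin E = 0.04 at 95% confidence, z = 1.960.
n = p̂(1−p̂)(z/E)² = 0.857 × 0.143 × (1.960/0.04)² = 294.24
Round up: n = 295.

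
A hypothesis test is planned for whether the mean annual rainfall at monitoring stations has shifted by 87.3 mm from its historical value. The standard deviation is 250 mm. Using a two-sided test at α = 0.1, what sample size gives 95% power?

n = 89

For a one-sample z-test, n = ((z_{α/2} + z_β)·σ/δ)².
z_{α/2} = 1.645 (two-sided α = 0.1); z_β = 1.645 (power 95% → β = 0.05).
n = (3.290 × 250 / 87.3)² = 88.77
Round up: n = 89.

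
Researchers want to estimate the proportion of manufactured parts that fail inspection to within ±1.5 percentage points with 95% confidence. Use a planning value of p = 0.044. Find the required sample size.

For a proportion with margin E = 0.015 at 95% confidence, z = 1.960.
n = p̂(1−p̂)(z/E)² = 0.044 × 0.956 × (1.960/0.015)² = 718.19
Round up: n = 719.

719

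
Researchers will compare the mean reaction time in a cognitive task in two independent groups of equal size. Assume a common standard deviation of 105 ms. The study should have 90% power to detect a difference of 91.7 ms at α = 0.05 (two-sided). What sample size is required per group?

For two equal groups, n per group = 2·((z_{α/2} + z_β)·σ/δ)².
z_{α/2} = 1.960; z_β = 1.282 (power 90%).
n = 2 × (3.242 × 105 / 91.7)² = 2 × 13.78 = 27.56
Round up: n = 28 per group.

28 per group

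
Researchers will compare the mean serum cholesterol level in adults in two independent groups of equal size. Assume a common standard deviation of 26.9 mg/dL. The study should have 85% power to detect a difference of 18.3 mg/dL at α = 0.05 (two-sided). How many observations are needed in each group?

For two equal groups, n per group = 2·((z_{α/2} + z_β)·σ/δ)².
z_{α/2} = 1.960; z_β = 1.036 (power 85%).
n = 2 × (2.996 × 26.9 / 18.3)² = 2 × 19.39 = 38.78
Round up: n = 39 per group.

39 per group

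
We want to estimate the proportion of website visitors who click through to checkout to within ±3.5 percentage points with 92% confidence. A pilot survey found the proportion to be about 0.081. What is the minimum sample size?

For a proportion with margin E = 0.035 at 92% confidence, z = 1.751.
n = p̂(1−p̂)(z/E)² = 0.081 × 0.919 × (1.751/0.035)² = 186.31
Round up: n = 187.

187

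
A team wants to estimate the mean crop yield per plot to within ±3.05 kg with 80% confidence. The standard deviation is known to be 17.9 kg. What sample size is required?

57

For a mean, the margin of error is E = z·σ/√n, so n = (zσ/E)².
At 80% confidence, z = 1.282.
n = (1.282 × 17.9 / 3.05)² = 56.61
Round up: n = 57.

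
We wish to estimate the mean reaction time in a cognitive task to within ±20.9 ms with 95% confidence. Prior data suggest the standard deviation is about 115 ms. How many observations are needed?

For a mean, the margin of error is E = z·σ/√n, so n = (zσ/E)².
At 95% confidence, z = 1.960.
n = (1.960 × 115 / 20.9)² = 116.31
Round up: n = 117.

117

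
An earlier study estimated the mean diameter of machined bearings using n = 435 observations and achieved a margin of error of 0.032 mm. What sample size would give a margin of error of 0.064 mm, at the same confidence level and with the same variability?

109

Margin of error scales as 1/√n, so n₂ = n₁·(E₁/E₂)².
n₂ = 435 × (0.032/0.064)² = 435 × 0.25 = 108.75
Round up: n₂ = 109.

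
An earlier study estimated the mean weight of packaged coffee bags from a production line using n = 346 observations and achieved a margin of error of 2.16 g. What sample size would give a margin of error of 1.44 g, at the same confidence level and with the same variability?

779

Margin of error scales as 1/√n, so n₂ = n₁·(E₁/E₂)².
n₂ = 346 × (2.16/1.44)² = 346 × 2.25 = 778.50
Round up: n₂ = 779.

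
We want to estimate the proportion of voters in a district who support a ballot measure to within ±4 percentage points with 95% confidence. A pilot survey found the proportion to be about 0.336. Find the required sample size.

n = 536

For a proportion with margin E = 0.04 at 95% confidence, z = 1.960.
n = p̂(1−p̂)(z/E)² = 0.336 × 0.664 × (1.960/0.04)² = 535.67
Round up: n = 536.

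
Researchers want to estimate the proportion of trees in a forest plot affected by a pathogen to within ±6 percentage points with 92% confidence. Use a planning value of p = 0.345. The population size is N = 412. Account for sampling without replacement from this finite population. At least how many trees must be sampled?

For a proportion with margin E = 0.06 at 92% confidence, z = 1.751.
n = p̂(1−p̂)(z/E)² = 0.345 × 0.655 × (1.751/0.06)² = 192.46 — call this n₀.
Finite-population correction with N = 412: n = n₀ / (1 + (n₀−1)/N) = 192.46 / 1.465 = 131.37
Round up: n = 132.

132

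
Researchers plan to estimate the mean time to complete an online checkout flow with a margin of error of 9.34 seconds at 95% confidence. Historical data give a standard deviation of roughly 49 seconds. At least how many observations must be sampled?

For a mean, the margin of error is E = z·σ/√n, so n = (zσ/E)².
At 95% confidence, z = 1.960.
n = (1.960 × 49 / 9.34)² = 105.73
Round up: n = 106.

106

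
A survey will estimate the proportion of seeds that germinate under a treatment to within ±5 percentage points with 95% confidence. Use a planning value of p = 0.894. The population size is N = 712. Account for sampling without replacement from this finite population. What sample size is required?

For a proportion with margin E = 0.05 at 95% confidence, z = 1.960.
n = p̂(1−p̂)(z/E)² = 0.894 × 0.106 × (1.960/0.05)² = 145.62 — call this n₀.
Finite-population correction with N = 712: n = n₀ / (1 + (n₀−1)/N) = 145.62 / 1.203 = 121.05
Round up: n = 122.

122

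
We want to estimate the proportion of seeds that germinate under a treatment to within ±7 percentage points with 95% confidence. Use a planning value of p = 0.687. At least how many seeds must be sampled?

169

For a proportion with margin E = 0.07 at 95% confidence, z = 1.960.
n = p̂(1−p̂)(z/E)² = 0.687 × 0.313 × (1.960/0.07)² = 168.58
Round up: n = 169.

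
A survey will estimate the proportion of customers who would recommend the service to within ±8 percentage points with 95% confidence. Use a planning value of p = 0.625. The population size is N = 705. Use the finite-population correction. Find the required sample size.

For a proportion with margin E = 0.08 at 95% confidence, z = 1.960.
n = p̂(1−p̂)(z/E)² = 0.625 × 0.375 × (1.960/0.08)² = 140.68 — call this n₀.
Finite-population correction with N = 705: n = n₀ / (1 + (n₀−1)/N) = 140.68 / 1.198 = 117.43
Round up: n = 118.

118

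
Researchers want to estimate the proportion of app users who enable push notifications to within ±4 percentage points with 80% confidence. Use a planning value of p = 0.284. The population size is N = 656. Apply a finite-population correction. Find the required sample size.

For a proportion with margin E = 0.04 at 80% confidence, z = 1.282.
n = p̂(1−p̂)(z/E)² = 0.284 × 0.716 × (1.282/0.04)² = 208.88 — call this n₀.
Finite-population correction with N = 656: n = n₀ / (1 + (n₀−1)/N) = 208.88 / 1.317 = 158.60
Round up: n = 159.

n = 159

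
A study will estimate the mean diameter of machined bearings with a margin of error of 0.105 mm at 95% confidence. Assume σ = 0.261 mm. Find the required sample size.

For a mean, the margin of error is E = z·σ/√n, so n = (zσ/E)².
At 95% confidence, z = 1.960.
n = (1.960 × 0.261 / 0.105)² = 23.74
Round up: n = 24.

n = 24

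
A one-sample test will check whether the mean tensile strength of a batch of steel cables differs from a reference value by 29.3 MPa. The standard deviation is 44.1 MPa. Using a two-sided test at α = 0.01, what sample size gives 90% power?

For a one-sample z-test, n = ((z_{α/2} + z_β)·σ/δ)².
z_{α/2} = 2.576 (two-sided α = 0.01); z_β = 1.282 (power 90% → β = 0.1).
n = (3.858 × 44.1 / 29.3)² = 33.72
Round up: n = 34.

34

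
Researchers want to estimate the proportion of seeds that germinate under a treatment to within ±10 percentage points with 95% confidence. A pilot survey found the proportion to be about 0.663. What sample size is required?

n = 86

For a proportion with margin E = 0.1 at 95% confidence, z = 1.960.
n = p̂(1−p̂)(z/E)² = 0.663 × 0.337 × (1.960/0.1)² = 85.83
Round up: n = 86.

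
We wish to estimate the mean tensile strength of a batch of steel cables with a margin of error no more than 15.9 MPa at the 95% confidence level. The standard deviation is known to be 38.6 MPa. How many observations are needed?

For a mean, the margin of error is E = z·σ/√n, so n = (zσ/E)².
At 95% confidence, z = 1.960.
n = (1.960 × 38.6 / 15.9)² = 22.64
Round up: n = 23.

23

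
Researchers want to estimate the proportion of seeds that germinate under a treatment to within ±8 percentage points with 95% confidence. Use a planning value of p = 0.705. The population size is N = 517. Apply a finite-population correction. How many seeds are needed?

For a proportion with margin E = 0.08 at 95% confidence, z = 1.960.
n = p̂(1−p̂)(z/E)² = 0.705 × 0.295 × (1.960/0.08)² = 124.84 — call this n₀.
Finite-population correction with N = 517: n = n₀ / (1 + (n₀−1)/N) = 124.84 / 1.24 = 100.68
Round up: n = 101.

101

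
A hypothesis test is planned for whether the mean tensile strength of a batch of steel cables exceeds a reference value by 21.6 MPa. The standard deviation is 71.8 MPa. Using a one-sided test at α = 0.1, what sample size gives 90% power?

73

For a one-sample z-test, n = ((z_α + z_β)·σ/δ)².
z_α = 1.282 (one-sided α = 0.1); z_β = 1.282 (power 90% → β = 0.1).
n = (2.564 × 71.8 / 21.6)² = 72.64
Round up: n = 73.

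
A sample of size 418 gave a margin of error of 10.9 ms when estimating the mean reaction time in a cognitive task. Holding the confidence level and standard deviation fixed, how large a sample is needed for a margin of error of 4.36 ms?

2613

Margin of error scales as 1/√n, so n₂ = n₁·(E₁/E₂)².
n₂ = 418 × (10.9/4.36)² = 418 × 6.25 = 2612.50
Round up: n₂ = 2613.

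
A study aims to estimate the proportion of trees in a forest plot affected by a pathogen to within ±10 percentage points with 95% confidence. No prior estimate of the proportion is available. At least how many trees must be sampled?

For a proportion with margin E = 0.1 at 95% confidence, z = 1.960.
With no prior estimate, use p = 0.5, which maximizes p(1−p) at 0.25.
n = 0.25 × (z/E)² = 0.25 × (1.960/0.1)² = 96.04
Round up: n = 97.

n = 97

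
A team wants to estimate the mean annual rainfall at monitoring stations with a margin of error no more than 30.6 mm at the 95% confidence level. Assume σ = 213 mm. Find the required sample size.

n = 187

For a mean, the margin of error is E = z·σ/√n, so n = (zσ/E)².
At 95% confidence, z = 1.960.
n = (1.960 × 213 / 30.6)² = 186.14
Round up: n = 187.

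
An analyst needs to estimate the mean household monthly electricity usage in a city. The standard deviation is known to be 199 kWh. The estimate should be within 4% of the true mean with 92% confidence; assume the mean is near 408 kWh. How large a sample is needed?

456

For a mean, the margin of error is E = z·σ/√n, so n = (zσ/E)².
At 92% confidence, z = 1.751.
E = 4% of 408 = 16.32 kWh.
n = (1.751 × 199 / 16.32)² = 455.87
Round up: n = 456.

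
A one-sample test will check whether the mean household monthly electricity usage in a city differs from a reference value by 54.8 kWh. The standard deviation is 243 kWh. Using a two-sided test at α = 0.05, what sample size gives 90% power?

For a one-sample z-test, n = ((z_{α/2} + z_β)·σ/δ)².
z_{α/2} = 1.960 (two-sided α = 0.05); z_β = 1.282 (power 90% → β = 0.1).
n = (3.242 × 243 / 54.8)² = 206.67
Round up: n = 207.

207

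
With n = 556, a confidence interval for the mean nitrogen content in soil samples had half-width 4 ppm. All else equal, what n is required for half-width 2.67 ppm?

Margin of error scales as 1/√n, so n₂ = n₁·(E₁/E₂)².
n₂ = 556 × (4/2.67)² = 556 × 2.244 = 1247.66
Round up: n₂ = 1248.

n = 1248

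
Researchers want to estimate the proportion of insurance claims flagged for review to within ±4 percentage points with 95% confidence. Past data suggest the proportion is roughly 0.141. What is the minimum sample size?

For a proportion with margin E = 0.04 at 95% confidence, z = 1.960.
n = p̂(1−p̂)(z/E)² = 0.141 × 0.859 × (1.960/0.04)² = 290.81
Round up: n = 291.

291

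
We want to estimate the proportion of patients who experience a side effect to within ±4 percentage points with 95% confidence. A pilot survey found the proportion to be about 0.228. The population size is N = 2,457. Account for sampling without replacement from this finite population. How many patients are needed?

361

For a proportion with margin E = 0.04 at 95% confidence, z = 1.960.
n = p̂(1−p̂)(z/E)² = 0.228 × 0.772 × (1.960/0.04)² = 422.61 — call this n₀.
Finite-population correction with N = 2,457: n = n₀ / (1 + (n₀−1)/N) = 422.61 / 1.172 = 360.59
Round up: n = 361.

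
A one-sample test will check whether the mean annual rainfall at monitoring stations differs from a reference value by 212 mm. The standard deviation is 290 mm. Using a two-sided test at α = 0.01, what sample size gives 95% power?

34

For a one-sample z-test, n = ((z_{α/2} + z_β)·σ/δ)².
z_{α/2} = 2.576 (two-sided α = 0.01); z_β = 1.645 (power 95% → β = 0.05).
n = (4.221 × 290 / 212)² = 33.34
Round up: n = 34.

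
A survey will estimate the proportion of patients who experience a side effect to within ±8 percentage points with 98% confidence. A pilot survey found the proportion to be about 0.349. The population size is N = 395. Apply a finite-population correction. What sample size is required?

130

For a proportion with margin E = 0.08 at 98% confidence, z = 2.326.
n = p̂(1−p̂)(z/E)² = 0.349 × 0.651 × (2.326/0.08)² = 192.06 — call this n₀.
Finite-population correction with N = 395: n = n₀ / (1 + (n₀−1)/N) = 192.06 / 1.484 = 129.42
Round up: n = 130.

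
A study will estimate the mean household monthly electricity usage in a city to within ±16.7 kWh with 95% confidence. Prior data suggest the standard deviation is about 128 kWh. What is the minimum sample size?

For a mean, the margin of error is E = z·σ/√n, so n = (zσ/E)².
At 95% confidence, z = 1.960.
n = (1.960 × 128 / 16.7)² = 225.68
Round up: n = 226.

n = 226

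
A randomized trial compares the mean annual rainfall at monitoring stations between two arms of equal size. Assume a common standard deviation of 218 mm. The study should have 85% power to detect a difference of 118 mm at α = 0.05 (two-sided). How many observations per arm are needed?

For two equal groups, n per group = 2·((z_{α/2} + z_β)·σ/δ)².
z_{α/2} = 1.960; z_β = 1.036 (power 85%).
n = 2 × (2.996 × 218 / 118)² = 2 × 30.64 = 61.28
Round up: n = 62 per group.

62 per group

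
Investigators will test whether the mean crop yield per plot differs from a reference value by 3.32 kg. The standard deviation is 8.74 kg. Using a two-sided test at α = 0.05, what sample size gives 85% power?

n = 63

For a one-sample z-test, n = ((z_{α/2} + z_β)·σ/δ)².
z_{α/2} = 1.960 (two-sided α = 0.05); z_β = 1.036 (power 85% → β = 0.15).
n = (2.996 × 8.74 / 3.32)² = 62.21
Round up: n = 63.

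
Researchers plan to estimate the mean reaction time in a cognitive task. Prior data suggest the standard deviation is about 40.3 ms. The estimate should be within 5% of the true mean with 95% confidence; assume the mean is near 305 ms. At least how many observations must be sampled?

n = 27

For a mean, the margin of error is E = z·σ/√n, so n = (zσ/E)².
At 95% confidence, z = 1.960.
E = 5% of 305 = 15.25 ms.
n = (1.960 × 40.3 / 15.25)² = 26.83
Round up: n = 27.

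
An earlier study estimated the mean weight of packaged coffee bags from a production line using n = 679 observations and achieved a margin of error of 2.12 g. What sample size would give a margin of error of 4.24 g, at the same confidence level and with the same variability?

n = 170

Margin of error scales as 1/√n, so n₂ = n₁·(E₁/E₂)².
n₂ = 679 × (2.12/4.24)² = 679 × 0.25 = 169.75
Round up: n₂ = 170.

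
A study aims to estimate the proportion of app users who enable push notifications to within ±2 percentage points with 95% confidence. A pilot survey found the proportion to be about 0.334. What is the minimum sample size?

For a proportion with margin E = 0.02 at 95% confidence, z = 1.960.
n = p̂(1−p̂)(z/E)² = 0.334 × 0.666 × (1.960/0.02)² = 2136.35
Round up: n = 2137.

n = 2137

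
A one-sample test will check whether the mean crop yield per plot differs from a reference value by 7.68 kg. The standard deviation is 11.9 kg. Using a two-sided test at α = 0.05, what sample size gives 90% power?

26

For a one-sample z-test, n = ((z_{α/2} + z_β)·σ/δ)².
z_{α/2} = 1.960 (two-sided α = 0.05); z_β = 1.282 (power 90% → β = 0.1).
n = (3.242 × 11.9 / 7.68)² = 25.23
Round up: n = 26.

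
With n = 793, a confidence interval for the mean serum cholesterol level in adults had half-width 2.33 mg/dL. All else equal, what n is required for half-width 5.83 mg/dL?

Margin of error scales as 1/√n, so n₂ = n₁·(E₁/E₂)².
n₂ = 793 × (2.33/5.83)² = 793 × 0.1597 = 126.64
Round up: n₂ = 127.

127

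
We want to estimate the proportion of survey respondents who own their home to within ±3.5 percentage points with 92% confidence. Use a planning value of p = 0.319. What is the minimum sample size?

For a proportion with margin E = 0.035 at 92% confidence, z = 1.751.
n = p̂(1−p̂)(z/E)² = 0.319 × 0.681 × (1.751/0.035)² = 543.72
Round up: n = 544.

544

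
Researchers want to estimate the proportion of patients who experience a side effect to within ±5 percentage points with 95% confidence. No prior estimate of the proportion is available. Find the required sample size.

For a proportion with margin E = 0.05 at 95% confidence, z = 1.960.
With no prior estimate, use p = 0.5, which maximizes p(1−p) at 0.25.
n = 0.25 × (z/E)² = 0.25 × (1.960/0.05)² = 384.16
Round up: n = 385.

385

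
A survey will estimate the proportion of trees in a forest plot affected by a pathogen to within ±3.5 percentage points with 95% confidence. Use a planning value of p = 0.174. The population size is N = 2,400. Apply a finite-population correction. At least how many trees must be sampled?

380

For a proportion with margin E = 0.035 at 95% confidence, z = 1.960.
n = p̂(1−p̂)(z/E)² = 0.174 × 0.826 × (1.960/0.035)² = 450.72 — call this n₀.
Finite-population correction with N = 2,400: n = n₀ / (1 + (n₀−1)/N) = 450.72 / 1.187 = 379.71
Round up: n = 380.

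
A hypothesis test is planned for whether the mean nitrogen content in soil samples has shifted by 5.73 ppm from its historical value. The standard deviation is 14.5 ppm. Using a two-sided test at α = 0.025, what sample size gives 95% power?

For a one-sample z-test, n = ((z_{α/2} + z_β)·σ/δ)².
z_{α/2} = 2.241 (two-sided α = 0.025); z_β = 1.645 (power 95% → β = 0.05).
n = (3.886 × 14.5 / 5.73)² = 96.70
Round up: n = 97.

97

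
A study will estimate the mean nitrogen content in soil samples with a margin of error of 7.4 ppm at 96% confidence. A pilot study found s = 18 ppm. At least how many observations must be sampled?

For a mean, the margin of error is E = z·σ/√n, so n = (zσ/E)².
At 96% confidence, z = 2.054.
n = (2.054 × 18 / 7.4)² = 24.96
Round up: n = 25.

25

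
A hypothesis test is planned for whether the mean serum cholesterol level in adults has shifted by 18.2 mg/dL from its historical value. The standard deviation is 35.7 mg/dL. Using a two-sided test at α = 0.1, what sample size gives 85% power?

28

For a one-sample z-test, n = ((z_{α/2} + z_β)·σ/δ)².
z_{α/2} = 1.645 (two-sided α = 0.1); z_β = 1.036 (power 85% → β = 0.15).
n = (2.681 × 35.7 / 18.2)² = 27.66
Round up: n = 28.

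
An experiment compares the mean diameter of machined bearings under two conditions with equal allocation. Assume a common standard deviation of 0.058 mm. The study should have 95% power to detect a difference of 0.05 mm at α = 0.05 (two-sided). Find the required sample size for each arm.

For two equal groups, n per group = 2·((z_{α/2} + z_β)·σ/δ)².
z_{α/2} = 1.960; z_β = 1.645 (power 95%).
n = 2 × (3.605 × 0.058 / 0.05)² = 2 × 17.49 = 34.98
Round up: n = 35 per group.

35 per group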